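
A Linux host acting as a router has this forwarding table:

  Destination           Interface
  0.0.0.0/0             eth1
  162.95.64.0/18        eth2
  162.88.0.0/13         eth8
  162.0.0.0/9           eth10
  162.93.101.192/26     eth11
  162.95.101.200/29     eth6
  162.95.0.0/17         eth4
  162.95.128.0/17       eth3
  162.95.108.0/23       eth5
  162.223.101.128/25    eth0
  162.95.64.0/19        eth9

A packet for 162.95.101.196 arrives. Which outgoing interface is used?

eth2

Routes whose prefix contains 162.95.101.196:
  0.0.0.0/0 (default, matches everything) -> eth1
  162.0.0.0/9 (162.0.0.0 - 162.127.255.255) -> eth10
  162.88.0.0/13 (162.88.0.0 - 162.95.255.255) -> eth8
  162.95.0.0/17 (162.95.0.0 - 162.95.127.255) -> eth4
  162.95.64.0/18 (162.95.64.0 - 162.95.127.255) -> eth2
More-specific entries that do NOT match:
  162.95.101.200/29 (162.95.101.200 - 162.95.101.207) does not contain 162.95.101.196
  162.93.101.192/26 (162.93.101.192 - 162.93.101.255) does not contain 162.95.101.196
  162.223.101.128/25 (162.223.101.128 - 162.223.101.255) does not contain 162.95.101.196
  162.95.108.0/23 (162.95.108.0 - 162.95.109.255) does not contain 162.95.101.196
  162.95.64.0/19 (162.95.64.0 - 162.95.95.255) does not contain 162.95.101.196
Longest matching prefix is /18 -> interface eth2.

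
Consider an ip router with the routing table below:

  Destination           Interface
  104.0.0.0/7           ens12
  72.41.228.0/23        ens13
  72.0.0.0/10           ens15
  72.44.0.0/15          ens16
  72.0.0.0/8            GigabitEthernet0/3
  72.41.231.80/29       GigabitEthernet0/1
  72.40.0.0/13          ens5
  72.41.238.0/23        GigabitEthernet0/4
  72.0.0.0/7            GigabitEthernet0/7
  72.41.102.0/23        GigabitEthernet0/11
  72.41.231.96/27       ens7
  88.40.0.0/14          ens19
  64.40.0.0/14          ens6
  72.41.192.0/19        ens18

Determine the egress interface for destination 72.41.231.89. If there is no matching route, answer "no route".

Routes whose prefix contains 72.41.231.89:
  72.0.0.0/7 (72.0.0.0 - 73.255.255.255) -> GigabitEthernet0/7
  72.0.0.0/8 (72.0.0.0 - 72.255.255.255) -> GigabitEthernet0/3
  72.0.0.0/10 (72.0.0.0 - 72.63.255.255) -> ens15
  72.40.0.0/13 (72.40.0.0 - 72.47.255.255) -> ens5
More-specific entries that do NOT match:
  72.41.231.80/29 (72.41.231.80 - 72.41.231.87) does not contain 72.41.231.89
  72.41.231.96/27 (72.41.231.96 - 72.41.231.127) does not contain 72.41.231.89
  72.41.228.0/23 (72.41.228.0 - 72.41.229.255) does not contain 72.41.231.89
  72.41.238.0/23 (72.41.238.0 - 72.41.239.255) does not contain 72.41.231.89
  72.41.102.0/23 (72.41.102.0 - 72.41.103.255) does not contain 72.41.231.89
  72.41.192.0/19 (72.41.192.0 - 72.41.223.255) does not contain 72.41.231.89
  72.44.0.0/15 (72.44.0.0 - 72.45.255.255) does not contain 72.41.231.89
  88.40.0.0/14 (88.40.0.0 - 88.43.255.255) does not contain 72.41.231.89
  64.40.0.0/14 (64.40.0.0 - 64.43.255.255) does not contain 72.41.231.89
Longest matching prefix is /13 -> interface ens5.

ens5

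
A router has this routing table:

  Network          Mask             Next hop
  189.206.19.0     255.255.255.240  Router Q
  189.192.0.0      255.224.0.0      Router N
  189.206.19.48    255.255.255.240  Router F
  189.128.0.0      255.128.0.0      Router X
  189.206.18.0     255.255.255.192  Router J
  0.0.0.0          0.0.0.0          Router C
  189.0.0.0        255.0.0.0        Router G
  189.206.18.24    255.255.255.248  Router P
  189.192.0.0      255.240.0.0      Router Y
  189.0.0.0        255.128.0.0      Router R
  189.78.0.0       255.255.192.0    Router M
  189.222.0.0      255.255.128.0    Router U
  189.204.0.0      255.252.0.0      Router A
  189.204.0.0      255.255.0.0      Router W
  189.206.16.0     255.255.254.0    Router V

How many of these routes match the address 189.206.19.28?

6

Prefixes containing 189.206.19.28:
  0.0.0.0/0 (default, matches everything)
  189.0.0.0/8 (189.0.0.0 - 189.255.255.255)
  189.128.0.0/9 (189.128.0.0 - 189.255.255.255)
  189.192.0.0/11 (189.192.0.0 - 189.223.255.255)
  189.192.0.0/12 (189.192.0.0 - 189.207.255.255)
  189.204.0.0/14 (189.204.0.0 - 189.207.255.255)
Total matching entries: 6.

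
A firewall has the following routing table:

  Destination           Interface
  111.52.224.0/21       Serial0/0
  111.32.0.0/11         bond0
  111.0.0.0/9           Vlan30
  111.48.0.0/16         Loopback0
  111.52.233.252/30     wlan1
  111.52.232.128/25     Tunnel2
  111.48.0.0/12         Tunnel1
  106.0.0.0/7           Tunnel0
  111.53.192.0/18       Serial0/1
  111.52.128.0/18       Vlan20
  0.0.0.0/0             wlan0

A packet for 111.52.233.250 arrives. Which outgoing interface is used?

Tunnel1

Routes whose prefix contains 111.52.233.250:
  0.0.0.0/0 (default, matches everything) -> wlan0
  111.0.0.0/9 (111.0.0.0 - 111.127.255.255) -> Vlan30
  111.32.0.0/11 (111.32.0.0 - 111.63.255.255) -> bond0
  111.48.0.0/12 (111.48.0.0 - 111.63.255.255) -> Tunnel1
More-specific entries that do NOT match:
  111.52.233.252/30 (111.52.233.252 - 111.52.233.255) does not contain 111.52.233.250
  111.52.232.128/25 (111.52.232.128 - 111.52.232.255) does not contain 111.52.233.250
  111.52.224.0/21 (111.52.224.0 - 111.52.231.255) does not contain 111.52.233.250
  111.53.192.0/18 (111.53.192.0 - 111.53.255.255) does not contain 111.52.233.250
  111.52.128.0/18 (111.52.128.0 - 111.52.191.255) does not contain 111.52.233.250
  111.48.0.0/16 (111.48.0.0 - 111.48.255.255) does not contain 111.52.233.250
Longest matching prefix is /12 -> interface Tunnel1.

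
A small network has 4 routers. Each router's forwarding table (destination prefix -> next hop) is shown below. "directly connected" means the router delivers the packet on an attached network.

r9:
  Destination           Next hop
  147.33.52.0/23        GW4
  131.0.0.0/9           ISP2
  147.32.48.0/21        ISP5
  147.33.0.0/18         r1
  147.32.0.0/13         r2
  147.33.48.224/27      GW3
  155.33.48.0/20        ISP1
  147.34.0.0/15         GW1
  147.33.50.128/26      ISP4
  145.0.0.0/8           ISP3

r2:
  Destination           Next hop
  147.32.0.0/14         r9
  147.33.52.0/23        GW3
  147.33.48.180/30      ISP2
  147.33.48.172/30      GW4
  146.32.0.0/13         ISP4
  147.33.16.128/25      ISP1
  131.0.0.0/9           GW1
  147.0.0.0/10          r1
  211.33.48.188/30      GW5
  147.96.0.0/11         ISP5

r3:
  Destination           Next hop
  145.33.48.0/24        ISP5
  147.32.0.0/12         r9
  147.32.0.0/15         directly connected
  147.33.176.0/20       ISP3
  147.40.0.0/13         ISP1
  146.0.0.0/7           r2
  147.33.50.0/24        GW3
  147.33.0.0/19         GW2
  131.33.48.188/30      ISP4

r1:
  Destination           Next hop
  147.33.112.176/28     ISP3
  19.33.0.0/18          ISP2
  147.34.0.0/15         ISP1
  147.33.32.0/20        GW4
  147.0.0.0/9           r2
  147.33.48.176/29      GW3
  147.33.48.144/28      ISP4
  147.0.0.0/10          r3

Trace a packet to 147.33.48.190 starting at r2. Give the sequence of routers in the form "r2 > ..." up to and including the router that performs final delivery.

r2 > r9 > r1 > r3

At r2: longest match for 147.33.48.190 is 147.32.0.0/14 -> r9
At r9: longest match for 147.33.48.190 is 147.33.0.0/18 -> r1
At r1: longest match for 147.33.48.190 is 147.0.0.0/10 -> r3
At r3: longest match for 147.33.48.190 is 147.32.0.0/15 -> directly connected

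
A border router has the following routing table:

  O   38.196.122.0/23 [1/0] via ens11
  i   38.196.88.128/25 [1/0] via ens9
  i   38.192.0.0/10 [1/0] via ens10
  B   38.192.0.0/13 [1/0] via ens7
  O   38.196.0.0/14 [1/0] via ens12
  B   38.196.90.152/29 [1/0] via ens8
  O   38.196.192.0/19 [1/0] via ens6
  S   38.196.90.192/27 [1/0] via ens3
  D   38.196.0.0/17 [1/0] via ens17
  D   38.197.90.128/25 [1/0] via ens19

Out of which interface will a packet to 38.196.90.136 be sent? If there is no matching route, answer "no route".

ens17

Routes whose prefix contains 38.196.90.136:
  38.192.0.0/10 (38.192.0.0 - 38.255.255.255) -> ens10
  38.192.0.0/13 (38.192.0.0 - 38.199.255.255) -> ens7
  38.196.0.0/14 (38.196.0.0 - 38.199.255.255) -> ens12
  38.196.0.0/17 (38.196.0.0 - 38.196.127.255) -> ens17
More-specific entries that do NOT match:
  38.196.90.152/29 (38.196.90.152 - 38.196.90.159) does not contain 38.196.90.136
  38.196.90.192/27 (38.196.90.192 - 38.196.90.223) does not contain 38.196.90.136
  38.196.88.128/25 (38.196.88.128 - 38.196.88.255) does not contain 38.196.90.136
  38.197.90.128/25 (38.197.90.128 - 38.197.90.255) does not contain 38.196.90.136
  38.196.122.0/23 (38.196.122.0 - 38.196.123.255) does not contain 38.196.90.136
  38.196.192.0/19 (38.196.192.0 - 38.196.223.255) does not contain 38.196.90.136
Longest matching prefix is /17 -> interface ens17.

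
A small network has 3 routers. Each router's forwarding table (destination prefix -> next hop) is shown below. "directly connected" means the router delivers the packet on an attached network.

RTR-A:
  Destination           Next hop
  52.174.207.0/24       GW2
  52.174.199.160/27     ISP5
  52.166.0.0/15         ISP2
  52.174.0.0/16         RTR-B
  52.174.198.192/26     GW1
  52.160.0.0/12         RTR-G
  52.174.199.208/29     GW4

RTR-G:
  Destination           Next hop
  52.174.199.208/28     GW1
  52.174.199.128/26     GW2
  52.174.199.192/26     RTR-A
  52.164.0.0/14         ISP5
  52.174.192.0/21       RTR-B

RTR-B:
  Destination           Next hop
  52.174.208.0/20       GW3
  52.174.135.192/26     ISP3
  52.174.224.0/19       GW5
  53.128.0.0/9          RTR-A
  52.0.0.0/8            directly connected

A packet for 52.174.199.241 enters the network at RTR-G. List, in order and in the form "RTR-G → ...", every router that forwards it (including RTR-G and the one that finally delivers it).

At RTR-G: longest match for 52.174.199.241 is 52.174.199.192/26 -> RTR-A
At RTR-A: longest match for 52.174.199.241 is 52.174.0.0/16 -> RTR-B
At RTR-B: longest match for 52.174.199.241 is 52.0.0.0/8 -> directly connected

RTR-G → RTR-A → RTR-B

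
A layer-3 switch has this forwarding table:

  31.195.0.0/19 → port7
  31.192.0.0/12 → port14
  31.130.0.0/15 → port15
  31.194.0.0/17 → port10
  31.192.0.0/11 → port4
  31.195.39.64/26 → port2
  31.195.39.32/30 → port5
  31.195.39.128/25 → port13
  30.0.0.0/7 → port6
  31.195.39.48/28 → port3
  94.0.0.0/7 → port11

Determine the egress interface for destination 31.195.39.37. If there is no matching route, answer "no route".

port14

Routes whose prefix contains 31.195.39.37:
  30.0.0.0/7 (30.0.0.0 - 31.255.255.255) -> port6
  31.192.0.0/11 (31.192.0.0 - 31.223.255.255) -> port4
  31.192.0.0/12 (31.192.0.0 - 31.207.255.255) -> port14
More-specific entries that do NOT match:
  31.195.39.32/30 (31.195.39.32 - 31.195.39.35) does not contain 31.195.39.37
  31.195.39.48/28 (31.195.39.48 - 31.195.39.63) does not contain 31.195.39.37
  31.195.39.64/26 (31.195.39.64 - 31.195.39.127) does not contain 31.195.39.37
  31.195.39.128/25 (31.195.39.128 - 31.195.39.255) does not contain 31.195.39.37
  31.195.0.0/19 (31.195.0.0 - 31.195.31.255) does not contain 31.195.39.37
  31.194.0.0/17 (31.194.0.0 - 31.194.127.255) does not contain 31.195.39.37
  31.130.0.0/15 (31.130.0.0 - 31.131.255.255) does not contain 31.195.39.37
Longest matching prefix is /12 -> interface port14.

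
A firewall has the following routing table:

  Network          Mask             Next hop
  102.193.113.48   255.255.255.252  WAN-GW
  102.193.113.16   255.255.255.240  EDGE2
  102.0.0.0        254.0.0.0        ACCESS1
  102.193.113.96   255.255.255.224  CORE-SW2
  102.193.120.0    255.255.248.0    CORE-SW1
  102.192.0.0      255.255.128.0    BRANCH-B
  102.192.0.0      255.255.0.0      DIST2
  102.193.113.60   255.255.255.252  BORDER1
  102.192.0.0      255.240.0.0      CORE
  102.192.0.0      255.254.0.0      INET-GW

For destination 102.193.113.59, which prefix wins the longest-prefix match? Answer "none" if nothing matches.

Entries matching 102.193.113.59:
  102.0.0.0/7 (102.0.0.0 - 103.255.255.255)
  102.192.0.0/12 (102.192.0.0 - 102.207.255.255)
  102.192.0.0/15 (102.192.0.0 - 102.193.255.255)
Most specific is 102.192.0.0/15.

102.192.0.0/15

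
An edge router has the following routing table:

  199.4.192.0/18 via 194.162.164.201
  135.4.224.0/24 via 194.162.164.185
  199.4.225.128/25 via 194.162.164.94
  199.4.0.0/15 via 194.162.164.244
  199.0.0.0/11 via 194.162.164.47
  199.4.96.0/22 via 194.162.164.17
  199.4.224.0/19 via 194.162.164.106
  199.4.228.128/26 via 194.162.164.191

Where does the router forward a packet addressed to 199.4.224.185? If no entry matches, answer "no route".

Routes whose prefix contains 199.4.224.185:
  199.0.0.0/11 (199.0.0.0 - 199.31.255.255) -> 194.162.164.47
  199.4.0.0/15 (199.4.0.0 - 199.5.255.255) -> 194.162.164.244
  199.4.192.0/18 (199.4.192.0 - 199.4.255.255) -> 194.162.164.201
  199.4.224.0/19 (199.4.224.0 - 199.4.255.255) -> 194.162.164.106
More-specific entries that do NOT match:
  199.4.228.128/26 (199.4.228.128 - 199.4.228.191) does not contain 199.4.224.185
  199.4.225.128/25 (199.4.225.128 - 199.4.225.255) does not contain 199.4.224.185
  135.4.224.0/24 (135.4.224.0 - 135.4.224.255) does not contain 199.4.224.185
  199.4.96.0/22 (199.4.96.0 - 199.4.99.255) does not contain 199.4.224.185
Longest matching prefix is /19 -> next hop 194.162.164.106.

194.162.164.106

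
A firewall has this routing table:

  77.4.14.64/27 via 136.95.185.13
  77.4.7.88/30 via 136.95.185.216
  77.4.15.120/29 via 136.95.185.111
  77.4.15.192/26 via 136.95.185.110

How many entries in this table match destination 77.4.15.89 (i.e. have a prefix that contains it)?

No listed prefix contains 77.4.15.89.
Total matching entries: 0.

0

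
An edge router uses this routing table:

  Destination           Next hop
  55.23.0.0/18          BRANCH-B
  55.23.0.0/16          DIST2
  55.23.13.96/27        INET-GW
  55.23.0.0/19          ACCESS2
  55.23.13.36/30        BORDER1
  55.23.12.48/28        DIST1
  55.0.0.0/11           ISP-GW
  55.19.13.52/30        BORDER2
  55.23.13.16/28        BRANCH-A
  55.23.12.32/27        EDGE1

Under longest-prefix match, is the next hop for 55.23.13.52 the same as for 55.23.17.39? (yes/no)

55.23.13.52: longest match 55.23.0.0/19 -> ACCESS2
55.23.17.39: longest match 55.23.0.0/19 -> ACCESS2

yes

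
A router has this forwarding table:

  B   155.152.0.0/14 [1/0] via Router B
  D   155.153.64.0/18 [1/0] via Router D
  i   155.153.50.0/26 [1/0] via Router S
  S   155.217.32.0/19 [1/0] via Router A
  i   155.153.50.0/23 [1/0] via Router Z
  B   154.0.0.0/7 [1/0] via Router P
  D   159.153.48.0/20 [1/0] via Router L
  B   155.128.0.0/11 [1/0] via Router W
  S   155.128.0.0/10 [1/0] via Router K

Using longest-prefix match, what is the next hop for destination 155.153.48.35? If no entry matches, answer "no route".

Routes whose prefix contains 155.153.48.35:
  154.0.0.0/7 (154.0.0.0 - 155.255.255.255) -> Router P
  155.128.0.0/10 (155.128.0.0 - 155.191.255.255) -> Router K
  155.128.0.0/11 (155.128.0.0 - 155.159.255.255) -> Router W
  155.152.0.0/14 (155.152.0.0 - 155.155.255.255) -> Router B
More-specific entries that do NOT match:
  155.153.50.0/26 (155.153.50.0 - 155.153.50.63) does not contain 155.153.48.35
  155.153.50.0/23 (155.153.50.0 - 155.153.51.255) does not contain 155.153.48.35
  159.153.48.0/20 (159.153.48.0 - 159.153.63.255) does not contain 155.153.48.35
  155.217.32.0/19 (155.217.32.0 - 155.217.63.255) does not contain 155.153.48.35
  155.153.64.0/18 (155.153.64.0 - 155.153.127.255) does not contain 155.153.48.35
Longest matching prefix is /14 -> next hop Router B.

Router B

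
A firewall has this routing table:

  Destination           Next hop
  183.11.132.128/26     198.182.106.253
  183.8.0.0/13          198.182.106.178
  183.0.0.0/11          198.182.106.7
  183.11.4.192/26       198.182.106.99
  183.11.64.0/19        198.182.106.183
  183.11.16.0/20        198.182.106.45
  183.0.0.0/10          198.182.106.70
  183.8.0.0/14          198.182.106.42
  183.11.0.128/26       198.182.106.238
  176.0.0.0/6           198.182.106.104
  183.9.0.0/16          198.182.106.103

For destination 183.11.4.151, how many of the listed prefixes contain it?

Prefixes containing 183.11.4.151:
  183.0.0.0/10 (183.0.0.0 - 183.63.255.255)
  183.0.0.0/11 (183.0.0.0 - 183.31.255.255)
  183.8.0.0/13 (183.8.0.0 - 183.15.255.255)
  183.8.0.0/14 (183.8.0.0 - 183.11.255.255)
Total matching entries: 4.

4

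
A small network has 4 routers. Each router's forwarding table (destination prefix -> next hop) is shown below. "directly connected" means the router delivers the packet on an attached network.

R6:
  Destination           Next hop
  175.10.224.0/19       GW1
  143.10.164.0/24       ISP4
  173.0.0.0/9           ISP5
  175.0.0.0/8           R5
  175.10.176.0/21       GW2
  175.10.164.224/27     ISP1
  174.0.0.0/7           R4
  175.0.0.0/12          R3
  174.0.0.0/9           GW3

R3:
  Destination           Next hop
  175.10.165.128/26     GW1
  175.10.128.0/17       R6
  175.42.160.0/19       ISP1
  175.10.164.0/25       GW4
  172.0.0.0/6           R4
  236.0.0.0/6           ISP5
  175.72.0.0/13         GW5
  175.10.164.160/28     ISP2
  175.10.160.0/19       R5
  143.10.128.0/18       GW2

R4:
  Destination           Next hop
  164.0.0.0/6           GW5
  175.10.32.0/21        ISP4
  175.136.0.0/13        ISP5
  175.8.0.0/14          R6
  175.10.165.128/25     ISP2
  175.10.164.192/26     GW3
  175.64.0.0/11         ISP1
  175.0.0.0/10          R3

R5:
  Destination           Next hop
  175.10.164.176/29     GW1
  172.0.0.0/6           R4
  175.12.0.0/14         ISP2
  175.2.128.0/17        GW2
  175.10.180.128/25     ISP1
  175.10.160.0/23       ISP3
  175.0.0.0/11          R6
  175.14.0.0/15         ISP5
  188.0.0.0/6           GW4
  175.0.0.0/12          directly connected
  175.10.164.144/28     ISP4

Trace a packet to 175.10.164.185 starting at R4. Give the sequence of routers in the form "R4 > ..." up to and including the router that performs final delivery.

R4 > R6 > R3 > R5

At R4: longest match for 175.10.164.185 is 175.8.0.0/14 -> R6
At R6: longest match for 175.10.164.185 is 175.0.0.0/12 -> R3
At R3: longest match for 175.10.164.185 is 175.10.160.0/19 -> R5
At R5: longest match for 175.10.164.185 is 175.0.0.0/12 -> directly connected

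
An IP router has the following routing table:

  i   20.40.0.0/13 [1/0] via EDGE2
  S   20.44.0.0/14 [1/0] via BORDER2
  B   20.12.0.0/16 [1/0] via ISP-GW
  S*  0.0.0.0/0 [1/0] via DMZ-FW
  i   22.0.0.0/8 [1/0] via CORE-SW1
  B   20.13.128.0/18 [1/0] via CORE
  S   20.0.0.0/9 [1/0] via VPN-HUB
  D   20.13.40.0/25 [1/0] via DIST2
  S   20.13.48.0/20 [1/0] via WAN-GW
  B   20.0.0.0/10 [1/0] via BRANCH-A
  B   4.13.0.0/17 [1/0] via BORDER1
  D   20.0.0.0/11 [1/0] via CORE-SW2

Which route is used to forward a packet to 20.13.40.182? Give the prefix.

Entries matching 20.13.40.182:
  0.0.0.0/0 (default, matches everything)
  20.0.0.0/9 (20.0.0.0 - 20.127.255.255)
  20.0.0.0/10 (20.0.0.0 - 20.63.255.255)
  20.0.0.0/11 (20.0.0.0 - 20.31.255.255)
Most specific is 20.0.0.0/11.

20.0.0.0/11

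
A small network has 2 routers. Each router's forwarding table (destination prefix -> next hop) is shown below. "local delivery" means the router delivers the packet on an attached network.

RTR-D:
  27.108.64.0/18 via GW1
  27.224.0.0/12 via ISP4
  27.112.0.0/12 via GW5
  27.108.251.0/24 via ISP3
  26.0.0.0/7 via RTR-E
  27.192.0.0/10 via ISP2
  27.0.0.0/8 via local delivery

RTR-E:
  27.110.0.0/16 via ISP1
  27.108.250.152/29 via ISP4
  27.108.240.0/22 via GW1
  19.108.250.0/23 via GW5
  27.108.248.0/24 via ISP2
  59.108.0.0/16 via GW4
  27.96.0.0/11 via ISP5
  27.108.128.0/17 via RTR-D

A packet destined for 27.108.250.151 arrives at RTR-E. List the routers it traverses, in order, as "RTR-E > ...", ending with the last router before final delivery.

RTR-E > RTR-D

At RTR-E: longest match for 27.108.250.151 is 27.108.128.0/17 -> RTR-D
At RTR-D: longest match for 27.108.250.151 is 27.0.0.0/8 -> local delivery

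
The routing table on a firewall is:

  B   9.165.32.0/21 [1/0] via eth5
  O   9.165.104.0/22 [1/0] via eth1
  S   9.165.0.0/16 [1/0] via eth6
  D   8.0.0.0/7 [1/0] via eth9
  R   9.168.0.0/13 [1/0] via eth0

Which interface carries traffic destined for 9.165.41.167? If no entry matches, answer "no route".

Routes whose prefix contains 9.165.41.167:
  8.0.0.0/7 (8.0.0.0 - 9.255.255.255) -> eth9
  9.165.0.0/16 (9.165.0.0 - 9.165.255.255) -> eth6
More-specific entries that do NOT match:
  9.165.104.0/22 (9.165.104.0 - 9.165.107.255) does not contain 9.165.41.167
  9.165.32.0/21 (9.165.32.0 - 9.165.39.255) does not contain 9.165.41.167
Longest matching prefix is /16 -> interface eth6.

eth6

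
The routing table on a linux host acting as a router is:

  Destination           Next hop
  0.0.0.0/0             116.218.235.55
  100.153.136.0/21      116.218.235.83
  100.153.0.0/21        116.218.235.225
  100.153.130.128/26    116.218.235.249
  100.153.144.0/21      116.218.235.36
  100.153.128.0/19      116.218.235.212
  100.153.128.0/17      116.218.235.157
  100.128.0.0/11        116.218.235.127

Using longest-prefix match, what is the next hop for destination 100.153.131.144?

116.218.235.212

Routes whose prefix contains 100.153.131.144:
  0.0.0.0/0 (default, matches everything) -> 116.218.235.55
  100.128.0.0/11 (100.128.0.0 - 100.159.255.255) -> 116.218.235.127
  100.153.128.0/17 (100.153.128.0 - 100.153.255.255) -> 116.218.235.157
  100.153.128.0/19 (100.153.128.0 - 100.153.159.255) -> 116.218.235.212
More-specific entries that do NOT match:
  100.153.130.128/26 (100.153.130.128 - 100.153.130.191) does not contain 100.153.131.144
  100.153.136.0/21 (100.153.136.0 - 100.153.143.255) does not contain 100.153.131.144
  100.153.0.0/21 (100.153.0.0 - 100.153.7.255) does not contain 100.153.131.144
  100.153.144.0/21 (100.153.144.0 - 100.153.151.255) does not contain 100.153.131.144
Longest matching prefix is /19 -> next hop 116.218.235.212.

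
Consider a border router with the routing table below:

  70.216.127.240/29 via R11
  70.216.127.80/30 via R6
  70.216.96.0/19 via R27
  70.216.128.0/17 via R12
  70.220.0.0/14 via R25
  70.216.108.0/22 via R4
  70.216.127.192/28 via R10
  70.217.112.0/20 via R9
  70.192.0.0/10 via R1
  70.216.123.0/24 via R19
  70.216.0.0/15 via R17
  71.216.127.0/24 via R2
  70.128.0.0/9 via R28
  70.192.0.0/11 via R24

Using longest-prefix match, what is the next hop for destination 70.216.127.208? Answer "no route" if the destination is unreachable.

R27

Routes whose prefix contains 70.216.127.208:
  70.128.0.0/9 (70.128.0.0 - 70.255.255.255) -> R28
  70.192.0.0/10 (70.192.0.0 - 70.255.255.255) -> R1
  70.192.0.0/11 (70.192.0.0 - 70.223.255.255) -> R24
  70.216.0.0/15 (70.216.0.0 - 70.217.255.255) -> R17
  70.216.96.0/19 (70.216.96.0 - 70.216.127.255) -> R27
More-specific entries that do NOT match:
  70.216.127.80/30 (70.216.127.80 - 70.216.127.83) does not contain 70.216.127.208
  70.216.127.240/29 (70.216.127.240 - 70.216.127.247) does not contain 70.216.127.208
  70.216.127.192/28 (70.216.127.192 - 70.216.127.207) does not contain 70.216.127.208
  70.216.123.0/24 (70.216.123.0 - 70.216.123.255) does not contain 70.216.127.208
  71.216.127.0/24 (71.216.127.0 - 71.216.127.255) does not contain 70.216.127.208
  70.216.108.0/22 (70.216.108.0 - 70.216.111.255) does not contain 70.216.127.208
  70.217.112.0/20 (70.217.112.0 - 70.217.127.255) does not contain 70.216.127.208
Longest matching prefix is /19 -> next hop R27.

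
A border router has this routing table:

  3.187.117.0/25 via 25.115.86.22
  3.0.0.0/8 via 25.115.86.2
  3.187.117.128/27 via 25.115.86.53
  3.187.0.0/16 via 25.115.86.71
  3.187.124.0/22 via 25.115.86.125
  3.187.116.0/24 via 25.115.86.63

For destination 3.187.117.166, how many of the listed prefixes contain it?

2

Prefixes containing 3.187.117.166:
  3.0.0.0/8 (3.0.0.0 - 3.255.255.255)
  3.187.0.0/16 (3.187.0.0 - 3.187.255.255)
Total matching entries: 2.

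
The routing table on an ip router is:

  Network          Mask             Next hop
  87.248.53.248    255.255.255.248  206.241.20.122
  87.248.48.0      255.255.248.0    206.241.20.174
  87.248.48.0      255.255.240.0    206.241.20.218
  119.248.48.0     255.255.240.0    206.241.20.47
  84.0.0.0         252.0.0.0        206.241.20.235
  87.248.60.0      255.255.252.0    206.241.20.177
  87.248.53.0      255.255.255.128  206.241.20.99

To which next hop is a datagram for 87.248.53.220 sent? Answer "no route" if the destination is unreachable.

206.241.20.174

Routes whose prefix contains 87.248.53.220:
  84.0.0.0/6 (84.0.0.0 - 87.255.255.255) -> 206.241.20.235
  87.248.48.0/20 (87.248.48.0 - 87.248.63.255) -> 206.241.20.218
  87.248.48.0/21 (87.248.48.0 - 87.248.55.255) -> 206.241.20.174
More-specific entries that do NOT match:
  87.248.53.248/29 (87.248.53.248 - 87.248.53.255) does not contain 87.248.53.220
  87.248.53.0/25 (87.248.53.0 - 87.248.53.127) does not contain 87.248.53.220
  87.248.60.0/22 (87.248.60.0 - 87.248.63.255) does not contain 87.248.53.220
Longest matching prefix is /21 -> next hop 206.241.20.174.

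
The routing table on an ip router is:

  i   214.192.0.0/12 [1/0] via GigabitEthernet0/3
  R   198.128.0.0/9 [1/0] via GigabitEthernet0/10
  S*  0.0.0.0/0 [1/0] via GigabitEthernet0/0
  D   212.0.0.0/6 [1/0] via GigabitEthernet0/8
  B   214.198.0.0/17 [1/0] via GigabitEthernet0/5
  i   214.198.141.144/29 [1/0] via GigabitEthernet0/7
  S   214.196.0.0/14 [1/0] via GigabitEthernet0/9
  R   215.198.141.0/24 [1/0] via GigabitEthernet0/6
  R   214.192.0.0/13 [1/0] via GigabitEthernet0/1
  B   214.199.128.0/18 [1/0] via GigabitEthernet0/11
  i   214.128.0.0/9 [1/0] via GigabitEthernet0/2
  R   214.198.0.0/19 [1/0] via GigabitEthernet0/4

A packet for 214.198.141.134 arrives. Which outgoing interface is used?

Routes whose prefix contains 214.198.141.134:
  0.0.0.0/0 (default, matches everything) -> GigabitEthernet0/0
  212.0.0.0/6 (212.0.0.0 - 215.255.255.255) -> GigabitEthernet0/8
  214.128.0.0/9 (214.128.0.0 - 214.255.255.255) -> GigabitEthernet0/2
  214.192.0.0/12 (214.192.0.0 - 214.207.255.255) -> GigabitEthernet0/3
  214.192.0.0/13 (214.192.0.0 - 214.199.255.255) -> GigabitEthernet0/1
  214.196.0.0/14 (214.196.0.0 - 214.199.255.255) -> GigabitEthernet0/9
More-specific entries that do NOT match:
  214.198.141.144/29 (214.198.141.144 - 214.198.141.151) does not contain 214.198.141.134
  215.198.141.0/24 (215.198.141.0 - 215.198.141.255) does not contain 214.198.141.134
  214.198.0.0/19 (214.198.0.0 - 214.198.31.255) does not contain 214.198.141.134
  214.199.128.0/18 (214.199.128.0 - 214.199.191.255) does not contain 214.198.141.134
  214.198.0.0/17 (214.198.0.0 - 214.198.127.255) does not contain 214.198.141.134
Longest matching prefix is /14 -> interface GigabitEthernet0/9.

GigabitEthernet0/9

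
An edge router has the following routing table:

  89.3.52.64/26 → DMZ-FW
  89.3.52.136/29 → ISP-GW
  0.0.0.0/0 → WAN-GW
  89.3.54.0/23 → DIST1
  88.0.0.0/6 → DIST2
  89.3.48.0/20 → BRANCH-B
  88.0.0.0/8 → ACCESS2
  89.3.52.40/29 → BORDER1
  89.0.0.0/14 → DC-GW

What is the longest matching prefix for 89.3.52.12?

89.3.48.0/20

Entries matching 89.3.52.12:
  0.0.0.0/0 (default, matches everything)
  88.0.0.0/6 (88.0.0.0 - 91.255.255.255)
  89.0.0.0/14 (89.0.0.0 - 89.3.255.255)
  89.3.48.0/20 (89.3.48.0 - 89.3.63.255)
Most specific is 89.3.48.0/20.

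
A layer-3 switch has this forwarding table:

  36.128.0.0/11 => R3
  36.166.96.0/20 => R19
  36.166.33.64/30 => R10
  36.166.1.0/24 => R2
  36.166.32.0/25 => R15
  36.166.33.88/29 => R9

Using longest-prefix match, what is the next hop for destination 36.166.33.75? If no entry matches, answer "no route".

No entry's prefix contains 36.166.33.75; there is no default route.

no route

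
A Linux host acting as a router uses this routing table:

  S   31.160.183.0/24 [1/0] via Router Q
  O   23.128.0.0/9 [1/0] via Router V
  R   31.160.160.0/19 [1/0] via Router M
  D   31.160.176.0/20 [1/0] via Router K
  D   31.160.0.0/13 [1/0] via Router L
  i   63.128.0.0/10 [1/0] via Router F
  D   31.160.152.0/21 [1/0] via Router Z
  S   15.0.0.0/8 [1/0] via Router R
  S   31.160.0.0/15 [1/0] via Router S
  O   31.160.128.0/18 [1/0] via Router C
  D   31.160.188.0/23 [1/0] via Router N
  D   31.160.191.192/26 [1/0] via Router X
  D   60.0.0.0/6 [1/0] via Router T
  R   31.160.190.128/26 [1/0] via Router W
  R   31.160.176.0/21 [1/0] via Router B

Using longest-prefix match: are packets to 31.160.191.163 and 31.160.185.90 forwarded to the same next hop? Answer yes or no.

31.160.191.163: longest match 31.160.176.0/20 -> Router K
31.160.185.90: longest match 31.160.176.0/20 -> Router K

yes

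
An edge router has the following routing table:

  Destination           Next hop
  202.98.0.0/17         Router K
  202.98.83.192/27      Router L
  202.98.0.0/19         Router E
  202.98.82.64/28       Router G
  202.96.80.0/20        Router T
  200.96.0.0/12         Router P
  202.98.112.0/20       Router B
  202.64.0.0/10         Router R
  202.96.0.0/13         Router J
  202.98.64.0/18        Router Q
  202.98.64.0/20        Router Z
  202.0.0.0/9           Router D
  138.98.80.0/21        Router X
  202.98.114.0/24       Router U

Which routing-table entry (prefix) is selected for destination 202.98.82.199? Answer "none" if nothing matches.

Entries matching 202.98.82.199:
  202.0.0.0/9 (202.0.0.0 - 202.127.255.255)
  202.64.0.0/10 (202.64.0.0 - 202.127.255.255)
  202.96.0.0/13 (202.96.0.0 - 202.103.255.255)
  202.98.0.0/17 (202.98.0.0 - 202.98.127.255)
  202.98.64.0/18 (202.98.64.0 - 202.98.127.255)
Most specific is 202.98.64.0/18.

202.98.64.0/18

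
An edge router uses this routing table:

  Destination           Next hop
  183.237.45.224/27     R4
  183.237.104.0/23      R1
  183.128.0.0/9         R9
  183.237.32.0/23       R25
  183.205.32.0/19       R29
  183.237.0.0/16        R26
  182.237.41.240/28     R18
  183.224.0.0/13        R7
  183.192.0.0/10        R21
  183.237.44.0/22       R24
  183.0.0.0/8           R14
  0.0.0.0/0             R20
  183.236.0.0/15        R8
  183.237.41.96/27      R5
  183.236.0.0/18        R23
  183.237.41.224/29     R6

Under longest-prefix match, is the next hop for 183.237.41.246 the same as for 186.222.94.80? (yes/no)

no

183.237.41.246: longest match 183.237.0.0/16 -> R26
186.222.94.80: longest match 0.0.0.0/0 -> R20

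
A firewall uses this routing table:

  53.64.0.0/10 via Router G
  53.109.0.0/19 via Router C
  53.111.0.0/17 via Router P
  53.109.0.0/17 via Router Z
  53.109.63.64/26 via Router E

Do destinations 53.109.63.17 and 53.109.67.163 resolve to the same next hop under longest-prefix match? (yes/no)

53.109.63.17: longest match 53.109.0.0/17 -> Router Z
53.109.67.163: longest match 53.109.0.0/17 -> Router Z

yes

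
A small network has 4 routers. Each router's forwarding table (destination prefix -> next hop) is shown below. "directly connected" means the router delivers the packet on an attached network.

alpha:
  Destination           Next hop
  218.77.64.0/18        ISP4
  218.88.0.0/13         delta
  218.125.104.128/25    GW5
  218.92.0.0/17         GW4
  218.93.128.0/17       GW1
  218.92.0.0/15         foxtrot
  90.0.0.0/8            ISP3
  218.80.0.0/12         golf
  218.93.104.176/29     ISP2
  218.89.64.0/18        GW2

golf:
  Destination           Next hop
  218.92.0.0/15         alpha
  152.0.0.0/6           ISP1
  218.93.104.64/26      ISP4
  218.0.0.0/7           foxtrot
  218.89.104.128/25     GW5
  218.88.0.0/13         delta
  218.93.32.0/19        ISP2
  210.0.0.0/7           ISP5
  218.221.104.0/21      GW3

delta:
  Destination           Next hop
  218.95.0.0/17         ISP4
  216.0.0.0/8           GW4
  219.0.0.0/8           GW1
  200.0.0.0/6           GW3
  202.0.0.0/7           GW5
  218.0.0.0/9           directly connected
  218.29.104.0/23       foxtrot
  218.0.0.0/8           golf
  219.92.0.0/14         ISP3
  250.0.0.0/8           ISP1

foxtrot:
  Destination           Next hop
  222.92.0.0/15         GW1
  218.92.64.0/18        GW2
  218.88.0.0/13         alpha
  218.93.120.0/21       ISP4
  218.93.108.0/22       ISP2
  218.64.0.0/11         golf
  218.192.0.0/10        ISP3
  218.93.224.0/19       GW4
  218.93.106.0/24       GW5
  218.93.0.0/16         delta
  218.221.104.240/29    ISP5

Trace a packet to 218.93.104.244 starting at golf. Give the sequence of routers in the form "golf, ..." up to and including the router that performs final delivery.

golf, alpha, foxtrot, delta

At golf: longest match for 218.93.104.244 is 218.92.0.0/15 -> alpha
At alpha: longest match for 218.93.104.244 is 218.92.0.0/15 -> foxtrot
At foxtrot: longest match for 218.93.104.244 is 218.93.0.0/16 -> delta
At delta: longest match for 218.93.104.244 is 218.0.0.0/9 -> directly connected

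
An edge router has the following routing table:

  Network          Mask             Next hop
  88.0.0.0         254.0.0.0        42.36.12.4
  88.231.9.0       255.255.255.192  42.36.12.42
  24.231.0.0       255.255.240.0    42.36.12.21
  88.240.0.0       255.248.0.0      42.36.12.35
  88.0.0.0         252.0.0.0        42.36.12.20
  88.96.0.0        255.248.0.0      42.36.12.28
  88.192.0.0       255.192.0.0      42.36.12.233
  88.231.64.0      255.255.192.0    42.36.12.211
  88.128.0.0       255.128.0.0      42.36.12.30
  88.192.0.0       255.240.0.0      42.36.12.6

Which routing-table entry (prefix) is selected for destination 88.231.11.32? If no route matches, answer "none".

Entries matching 88.231.11.32:
  88.0.0.0/6 (88.0.0.0 - 91.255.255.255)
  88.0.0.0/7 (88.0.0.0 - 89.255.255.255)
  88.128.0.0/9 (88.128.0.0 - 88.255.255.255)
  88.192.0.0/10 (88.192.0.0 - 88.255.255.255)
Most specific is 88.192.0.0/10.

88.192.0.0/10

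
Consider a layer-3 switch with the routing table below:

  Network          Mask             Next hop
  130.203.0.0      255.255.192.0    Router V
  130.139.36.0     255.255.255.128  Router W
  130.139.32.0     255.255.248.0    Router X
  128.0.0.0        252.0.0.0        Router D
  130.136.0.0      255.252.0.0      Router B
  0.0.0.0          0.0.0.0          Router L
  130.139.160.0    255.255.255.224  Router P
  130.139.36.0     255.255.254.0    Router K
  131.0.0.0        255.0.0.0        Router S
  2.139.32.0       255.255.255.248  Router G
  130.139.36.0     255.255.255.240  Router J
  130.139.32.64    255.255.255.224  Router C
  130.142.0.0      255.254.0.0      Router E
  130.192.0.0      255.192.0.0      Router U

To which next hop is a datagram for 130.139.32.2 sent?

Router X

Routes whose prefix contains 130.139.32.2:
  0.0.0.0/0 (default, matches everything) -> Router L
  128.0.0.0/6 (128.0.0.0 - 131.255.255.255) -> Router D
  130.136.0.0/14 (130.136.0.0 - 130.139.255.255) -> Router B
  130.139.32.0/21 (130.139.32.0 - 130.139.39.255) -> Router X
More-specific entries that do NOT match:
  2.139.32.0/29 (2.139.32.0 - 2.139.32.7) does not contain 130.139.32.2
  130.139.36.0/28 (130.139.36.0 - 130.139.36.15) does not contain 130.139.32.2
  130.139.160.0/27 (130.139.160.0 - 130.139.160.31) does not contain 130.139.32.2
  130.139.32.64/27 (130.139.32.64 - 130.139.32.95) does not contain 130.139.32.2
  130.139.36.0/25 (130.139.36.0 - 130.139.36.127) does not contain 130.139.32.2
  130.139.36.0/23 (130.139.36.0 - 130.139.37.255) does not contain 130.139.32.2
Longest matching prefix is /21 -> next hop Router X.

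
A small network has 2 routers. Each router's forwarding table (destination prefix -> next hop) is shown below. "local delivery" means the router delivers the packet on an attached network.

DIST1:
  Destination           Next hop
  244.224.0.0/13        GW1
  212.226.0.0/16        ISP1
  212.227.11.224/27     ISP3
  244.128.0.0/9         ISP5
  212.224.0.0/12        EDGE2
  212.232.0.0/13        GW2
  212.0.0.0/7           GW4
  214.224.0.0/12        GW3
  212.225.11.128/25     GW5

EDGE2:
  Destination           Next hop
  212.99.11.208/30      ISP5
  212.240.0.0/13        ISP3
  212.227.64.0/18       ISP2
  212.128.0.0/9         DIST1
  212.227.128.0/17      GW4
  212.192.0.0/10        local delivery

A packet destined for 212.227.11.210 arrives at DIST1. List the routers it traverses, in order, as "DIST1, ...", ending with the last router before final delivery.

DIST1, EDGE2

At DIST1: longest match for 212.227.11.210 is 212.224.0.0/12 -> EDGE2
At EDGE2: longest match for 212.227.11.210 is 212.192.0.0/10 -> local delivery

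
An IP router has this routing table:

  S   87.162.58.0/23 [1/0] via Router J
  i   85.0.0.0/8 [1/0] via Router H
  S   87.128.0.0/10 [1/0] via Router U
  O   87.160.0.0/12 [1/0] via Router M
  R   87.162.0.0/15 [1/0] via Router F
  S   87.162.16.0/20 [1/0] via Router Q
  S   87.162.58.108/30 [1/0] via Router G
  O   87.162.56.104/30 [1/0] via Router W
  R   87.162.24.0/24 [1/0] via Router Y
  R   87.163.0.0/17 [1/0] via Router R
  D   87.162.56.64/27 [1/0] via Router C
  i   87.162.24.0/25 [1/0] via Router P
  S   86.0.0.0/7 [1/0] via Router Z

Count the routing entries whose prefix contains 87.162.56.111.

Prefixes containing 87.162.56.111:
  86.0.0.0/7 (86.0.0.0 - 87.255.255.255)
  87.128.0.0/10 (87.128.0.0 - 87.191.255.255)
  87.160.0.0/12 (87.160.0.0 - 87.175.255.255)
  87.162.0.0/15 (87.162.0.0 - 87.163.255.255)
Total matching entries: 4.

4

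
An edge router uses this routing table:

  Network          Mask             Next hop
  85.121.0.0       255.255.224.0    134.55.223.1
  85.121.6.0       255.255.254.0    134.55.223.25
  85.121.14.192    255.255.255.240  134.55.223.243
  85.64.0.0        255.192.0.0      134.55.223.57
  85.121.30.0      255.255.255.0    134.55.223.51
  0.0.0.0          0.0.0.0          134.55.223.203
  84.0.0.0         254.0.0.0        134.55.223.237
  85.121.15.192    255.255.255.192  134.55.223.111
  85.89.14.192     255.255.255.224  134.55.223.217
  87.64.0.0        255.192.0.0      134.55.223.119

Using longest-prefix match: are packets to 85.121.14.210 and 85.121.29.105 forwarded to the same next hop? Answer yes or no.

yes

85.121.14.210: longest match 85.121.0.0/19 -> 134.55.223.1
85.121.29.105: longest match 85.121.0.0/19 -> 134.55.223.1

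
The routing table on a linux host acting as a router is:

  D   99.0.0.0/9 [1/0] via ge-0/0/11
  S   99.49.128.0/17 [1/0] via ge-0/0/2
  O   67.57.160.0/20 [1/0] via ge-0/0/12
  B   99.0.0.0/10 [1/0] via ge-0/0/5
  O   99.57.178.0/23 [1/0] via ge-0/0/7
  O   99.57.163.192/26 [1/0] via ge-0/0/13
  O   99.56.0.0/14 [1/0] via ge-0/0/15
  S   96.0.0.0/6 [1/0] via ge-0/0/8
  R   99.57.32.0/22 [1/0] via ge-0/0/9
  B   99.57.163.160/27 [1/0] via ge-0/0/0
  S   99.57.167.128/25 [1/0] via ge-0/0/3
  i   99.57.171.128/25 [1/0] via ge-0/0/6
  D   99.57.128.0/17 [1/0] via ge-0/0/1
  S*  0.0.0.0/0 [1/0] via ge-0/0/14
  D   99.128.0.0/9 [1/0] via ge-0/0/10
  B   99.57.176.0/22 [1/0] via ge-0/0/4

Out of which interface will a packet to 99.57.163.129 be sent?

Routes whose prefix contains 99.57.163.129:
  0.0.0.0/0 (default, matches everything) -> ge-0/0/14
  96.0.0.0/6 (96.0.0.0 - 99.255.255.255) -> ge-0/0/8
  99.0.0.0/9 (99.0.0.0 - 99.127.255.255) -> ge-0/0/11
  99.0.0.0/10 (99.0.0.0 - 99.63.255.255) -> ge-0/0/5
  99.56.0.0/14 (99.56.0.0 - 99.59.255.255) -> ge-0/0/15
  99.57.128.0/17 (99.57.128.0 - 99.57.255.255) -> ge-0/0/1
More-specific entries that do NOT match:
  99.57.163.160/27 (99.57.163.160 - 99.57.163.191) does not contain 99.57.163.129
  99.57.163.192/26 (99.57.163.192 - 99.57.163.255) does not contain 99.57.163.129
  99.57.167.128/25 (99.57.167.128 - 99.57.167.255) does not contain 99.57.163.129
  99.57.171.128/25 (99.57.171.128 - 99.57.171.255) does not contain 99.57.163.129
  99.57.178.0/23 (99.57.178.0 - 99.57.179.255) does not contain 99.57.163.129
  99.57.32.0/22 (99.57.32.0 - 99.57.35.255) does not contain 99.57.163.129
  99.57.176.0/22 (99.57.176.0 - 99.57.179.255) does not contain 99.57.163.129
  67.57.160.0/20 (67.57.160.0 - 67.57.175.255) does not contain 99.57.163.129
Longest matching prefix is /17 -> interface ge-0/0/1.

ge-0/0/1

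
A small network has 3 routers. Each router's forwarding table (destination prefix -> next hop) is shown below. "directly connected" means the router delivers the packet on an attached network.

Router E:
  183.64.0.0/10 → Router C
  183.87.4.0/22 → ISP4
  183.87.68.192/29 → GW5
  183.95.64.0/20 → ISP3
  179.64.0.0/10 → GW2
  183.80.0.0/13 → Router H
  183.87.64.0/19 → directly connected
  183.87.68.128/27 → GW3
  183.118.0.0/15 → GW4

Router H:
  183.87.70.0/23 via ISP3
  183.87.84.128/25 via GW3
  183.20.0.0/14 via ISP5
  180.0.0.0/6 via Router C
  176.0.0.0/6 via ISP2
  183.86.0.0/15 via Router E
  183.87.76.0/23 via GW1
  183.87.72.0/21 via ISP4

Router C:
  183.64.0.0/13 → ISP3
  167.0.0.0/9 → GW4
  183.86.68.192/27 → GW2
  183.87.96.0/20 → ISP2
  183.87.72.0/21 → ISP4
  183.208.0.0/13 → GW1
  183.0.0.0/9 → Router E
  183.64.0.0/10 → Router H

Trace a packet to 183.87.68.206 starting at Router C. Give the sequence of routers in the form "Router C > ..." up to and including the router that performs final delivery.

At Router C: longest match for 183.87.68.206 is 183.64.0.0/10 -> Router H
At Router H: longest match for 183.87.68.206 is 183.86.0.0/15 -> Router E
At Router E: longest match for 183.87.68.206 is 183.87.64.0/19 -> directly connected

Router C > Router H > Router E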